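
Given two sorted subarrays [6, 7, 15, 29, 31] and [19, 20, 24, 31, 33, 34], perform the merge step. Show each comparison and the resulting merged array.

Merging process:

Compare 6 vs 19: take 6 from left. Merged: [6]
Compare 7 vs 19: take 7 from left. Merged: [6, 7]
Compare 15 vs 19: take 15 from left. Merged: [6, 7, 15]
Compare 29 vs 19: take 19 from right. Merged: [6, 7, 15, 19]
Compare 29 vs 20: take 20 from right. Merged: [6, 7, 15, 19, 20]
Compare 29 vs 24: take 24 from right. Merged: [6, 7, 15, 19, 20, 24]
Compare 29 vs 31: take 29 from left. Merged: [6, 7, 15, 19, 20, 24, 29]
Compare 31 vs 31: take 31 from left. Merged: [6, 7, 15, 19, 20, 24, 29, 31]
Append remaining from right: [31, 33, 34]. Merged: [6, 7, 15, 19, 20, 24, 29, 31, 31, 33, 34]

Final merged array: [6, 7, 15, 19, 20, 24, 29, 31, 31, 33, 34]
Total comparisons: 8

The merged array is [6, 7, 15, 19, 20, 24, 29, 31, 31, 33, 34], requiring 8 comparisons. The merge step runs in O(n) time where n is the total number of elements.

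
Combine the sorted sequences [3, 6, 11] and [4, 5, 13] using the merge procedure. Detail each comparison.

Merging process:

Compare 3 vs 4: take 3 from left. Merged: [3]
Compare 6 vs 4: take 4 from right. Merged: [3, 4]
Compare 6 vs 5: take 5 from right. Merged: [3, 4, 5]
Compare 6 vs 13: take 6 from left. Merged: [3, 4, 5, 6]
Compare 11 vs 13: take 11 from left. Merged: [3, 4, 5, 6, 11]
Append remaining from right: [13]. Merged: [3, 4, 5, 6, 11, 13]

Final merged array: [3, 4, 5, 6, 11, 13]
Total comparisons: 5

The merged array is [3, 4, 5, 6, 11, 13], requiring 5 comparisons. The merge step runs in O(n) time where n is the total number of elements.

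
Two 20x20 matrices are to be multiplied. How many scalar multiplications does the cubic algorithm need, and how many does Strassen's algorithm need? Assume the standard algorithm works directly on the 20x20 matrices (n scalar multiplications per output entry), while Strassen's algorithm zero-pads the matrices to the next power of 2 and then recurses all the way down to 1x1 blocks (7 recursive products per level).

Matrix multiplication for 20x20 matrices:

Strassen's algorithm requires power-of-2 dimensions. Pad 20x20 to 32x32 (next power of 2).

Standard algorithm: 20^3 = 8000 multiplications
Strassen's algorithm: 7^(log2(32)) = 7^5 = 16807 multiplications
Difference: 8000 - 16807 = -8807 (Strassen uses MORE here due to padding overhead — for small or just-over-power-of-2 n, padding can outweigh the per-level savings)

Standard: 8000 multiplications (20^3). Strassen: 16807 multiplications (7^5, after padding to 32x32). Strassen reduces 8 recursive multiplications to 7 at each level.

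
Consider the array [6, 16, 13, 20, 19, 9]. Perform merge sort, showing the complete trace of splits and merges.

Merge sort trace:

Split: [6, 16, 13, 20, 19, 9] -> [6, 16, 13] and [20, 19, 9]
  Split: [6, 16, 13] -> [6] and [16, 13]
    Split: [16, 13] -> [16] and [13]
    Merge: [16] + [13] -> [13, 16]
  Merge: [6] + [13, 16] -> [6, 13, 16]
  Split: [20, 19, 9] -> [20] and [19, 9]
    Split: [19, 9] -> [19] and [9]
    Merge: [19] + [9] -> [9, 19]
  Merge: [20] + [9, 19] -> [9, 19, 20]
Merge: [6, 13, 16] + [9, 19, 20] -> [6, 9, 13, 16, 19, 20]

Final sorted array: [6, 9, 13, 16, 19, 20]

The merge sort proceeds by recursively splitting the array and merging sorted halves.
After all merges, the sorted array is [6, 9, 13, 16, 19, 20].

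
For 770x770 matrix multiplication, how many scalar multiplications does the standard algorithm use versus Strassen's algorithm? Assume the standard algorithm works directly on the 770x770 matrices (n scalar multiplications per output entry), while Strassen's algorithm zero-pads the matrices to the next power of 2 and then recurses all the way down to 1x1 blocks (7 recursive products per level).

Matrix multiplication for 770x770 matrices:

Strassen's algorithm requires power-of-2 dimensions. Pad 770x770 to 1024x1024 (next power of 2).

Standard algorithm: 770^3 = 456533000 multiplications
Strassen's algorithm: 7^(log2(1024)) = 7^10 = 282475249 multiplications
Savings: 456533000 - 282475249 = 174057751 multiplications

Standard: 456533000 multiplications (770^3). Strassen: 282475249 multiplications (7^10, after padding to 1024x1024). Strassen reduces 8 recursive multiplications to 7 at each level.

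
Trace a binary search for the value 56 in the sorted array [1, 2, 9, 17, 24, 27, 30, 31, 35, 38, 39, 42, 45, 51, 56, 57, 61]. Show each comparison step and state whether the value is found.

Binary search for 56 in [1, 2, 9, 17, 24, 27, 30, 31, 35, 38, 39, 42, 45, 51, 56, 57, 61]:

lo=0, hi=16, mid=8, arr[mid]=35 -> 35 < 56, search right half
lo=9, hi=16, mid=12, arr[mid]=45 -> 45 < 56, search right half
lo=13, hi=16, mid=14, arr[mid]=56 -> Found target at index 14!

Binary search finds 56 at index 14 after 3 comparisons. The search repeatedly halves the search space by comparing with the middle element.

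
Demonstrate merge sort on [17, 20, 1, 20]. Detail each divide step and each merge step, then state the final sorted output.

Merge sort trace:

Split: [17, 20, 1, 20] -> [17, 20] and [1, 20]
  Split: [17, 20] -> [17] and [20]
  Merge: [17] + [20] -> [17, 20]
  Split: [1, 20] -> [1] and [20]
  Merge: [1] + [20] -> [1, 20]
Merge: [17, 20] + [1, 20] -> [1, 17, 20, 20]

Final sorted array: [1, 17, 20, 20]

The merge sort proceeds by recursively splitting the array and merging sorted halves.
After all merges, the sorted array is [1, 17, 20, 20].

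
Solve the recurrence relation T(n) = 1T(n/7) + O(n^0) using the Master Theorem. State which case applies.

Master Theorem for T(n) = 1T(n/7) + O(n^0):

a = 1, b = 7, c = 0
log_b(a) = log_7(1) = 0.0000

Case 2: c = 0 = log_7(1) = 0.0000
T(n) = O(n^0 log n) = O(log n)

For T(n) = 1T(n/7) + O(n^0): log_7(1) = 0.0000. This is Case 2 of the Master Theorem (c = log_b(a), equal work at all levels), giving O(log n).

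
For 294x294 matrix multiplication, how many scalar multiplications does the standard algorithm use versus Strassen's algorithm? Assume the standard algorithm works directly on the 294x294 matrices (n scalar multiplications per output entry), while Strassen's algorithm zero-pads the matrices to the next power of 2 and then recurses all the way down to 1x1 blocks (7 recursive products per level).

Matrix multiplication for 294x294 matrices:

Strassen's algorithm requires power-of-2 dimensions. Pad 294x294 to 512x512 (next power of 2).

Standard algorithm: 294^3 = 25412184 multiplications
Strassen's algorithm: 7^(log2(512)) = 7^9 = 40353607 multiplications
Difference: 25412184 - 40353607 = -14941423 (Strassen uses MORE here due to padding overhead — for small or just-over-power-of-2 n, padding can outweigh the per-level savings)

Standard: 25412184 multiplications (294^3). Strassen: 40353607 multiplications (7^9, after padding to 512x512). Strassen reduces 8 recursive multiplications to 7 at each level.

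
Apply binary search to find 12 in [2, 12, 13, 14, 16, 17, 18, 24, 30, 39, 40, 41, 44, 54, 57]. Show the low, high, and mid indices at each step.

Binary search for 12 in [2, 12, 13, 14, 16, 17, 18, 24, 30, 39, 40, 41, 44, 54, 57]:

lo=0, hi=14, mid=7, arr[mid]=24 -> 24 > 12, search left half
lo=0, hi=6, mid=3, arr[mid]=14 -> 14 > 12, search left half
lo=0, hi=2, mid=1, arr[mid]=12 -> Found target at index 1!

Binary search finds 12 at index 1 after 3 comparisons. The search repeatedly halves the search space by comparing with the middle element.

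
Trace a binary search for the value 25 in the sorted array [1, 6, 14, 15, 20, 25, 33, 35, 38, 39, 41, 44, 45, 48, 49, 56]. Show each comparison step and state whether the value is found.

Binary search for 25 in [1, 6, 14, 15, 20, 25, 33, 35, 38, 39, 41, 44, 45, 48, 49, 56]:

lo=0, hi=15, mid=7, arr[mid]=35 -> 35 > 25, search left half
lo=0, hi=6, mid=3, arr[mid]=15 -> 15 < 25, search right half
lo=4, hi=6, mid=5, arr[mid]=25 -> Found target at index 5!

Binary search finds 25 at index 5 after 3 comparisons. The search repeatedly halves the search space by comparing with the middle element.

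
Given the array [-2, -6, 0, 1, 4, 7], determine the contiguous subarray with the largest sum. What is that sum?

Using Kadane's algorithm on [-2, -6, 0, 1, 4, 7]:

Scanning through the array:
Position 1 (value -6): max_ending_here = -6, max_so_far = -2
Position 2 (value 0): max_ending_here = 0, max_so_far = 0
Position 3 (value 1): max_ending_here = 1, max_so_far = 1
Position 4 (value 4): max_ending_here = 5, max_so_far = 5
Position 5 (value 7): max_ending_here = 12, max_so_far = 12

Maximum subarray: [0, 1, 4, 7]
Maximum sum: 12

The maximum subarray is [0, 1, 4, 7] with sum 12. This subarray runs from index 2 to index 5.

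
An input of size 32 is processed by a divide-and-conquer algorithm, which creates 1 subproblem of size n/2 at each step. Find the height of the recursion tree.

For divide and conquer with division factor 2:

Problem sizes at each level:
Level 0: 32
Level 1: 16
Level 2: 8
Level 3: 4
Level 4: 2
Level 5: 1

The root is level 0 and the size-1 base case is level 5 (the tree spans levels 0 through 5, i.e. 6 levels counting the root), so the depth is the number of divisions: log_2(32) = 5

The recursion tree depth is log_2(32) = 5. At each level, the problem size is divided by 2, so it takes 5 divisions to reduce to a base case of size 1. The algorithm makes 1 recursive call at each level.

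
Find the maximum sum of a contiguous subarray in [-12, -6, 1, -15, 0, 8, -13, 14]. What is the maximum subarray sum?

Using Kadane's algorithm on [-12, -6, 1, -15, 0, 8, -13, 14]:

Scanning through the array:
Position 1 (value -6): max_ending_here = -6, max_so_far = -6
Position 2 (value 1): max_ending_here = 1, max_so_far = 1
Position 3 (value -15): max_ending_here = -14, max_so_far = 1
Position 4 (value 0): max_ending_here = 0, max_so_far = 1
Position 5 (value 8): max_ending_here = 8, max_so_far = 8
Position 6 (value -13): max_ending_here = -5, max_so_far = 8
Position 7 (value 14): max_ending_here = 14, max_so_far = 14

Maximum subarray: [14]
Maximum sum: 14

The maximum subarray is [14] with sum 14. This subarray runs from index 7 to index 7.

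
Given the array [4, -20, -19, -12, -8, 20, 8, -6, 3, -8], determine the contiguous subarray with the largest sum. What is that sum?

Using Kadane's algorithm on [4, -20, -19, -12, -8, 20, 8, -6, 3, -8]:

Scanning through the array:
Position 1 (value -20): max_ending_here = -16, max_so_far = 4
Position 2 (value -19): max_ending_here = -19, max_so_far = 4
Position 3 (value -12): max_ending_here = -12, max_so_far = 4
Position 4 (value -8): max_ending_here = -8, max_so_far = 4
Position 5 (value 20): max_ending_here = 20, max_so_far = 20
Position 6 (value 8): max_ending_here = 28, max_so_far = 28
Position 7 (value -6): max_ending_here = 22, max_so_far = 28
Position 8 (value 3): max_ending_here = 25, max_so_far = 28
Position 9 (value -8): max_ending_here = 17, max_so_far = 28

Maximum subarray: [20, 8]
Maximum sum: 28

The maximum subarray is [20, 8] with sum 28. This subarray runs from index 5 to index 6.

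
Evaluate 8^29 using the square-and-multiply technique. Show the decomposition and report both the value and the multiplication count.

Computing 8^29 by squaring (build up from 8^1; each line after the first costs one multiplication):

8^1 = 8
8^2 = (8^1)^2 = 8^2 = 64
8^3 = 8 * 8^2 = 8 * 64 = 512
8^6 = (8^3)^2 = 512^2 = 262144
8^7 = 8 * 8^6 = 8 * 262144 = 2097152
8^14 = (8^7)^2 = 2097152^2 = 4398046511104
8^28 = (8^14)^2 = 4398046511104^2 = 19342813113834066795298816
8^29 = 8 * 8^28 = 8 * 19342813113834066795298816 = 154742504910672534362390528

Result: 154742504910672534362390528
Multiplications needed: 7 (7 lines after 8^1)

8^29 = 154742504910672534362390528. Using exponentiation by squaring, this requires 7 multiplications. The key idea: if the exponent is even, square the half-power; if odd, multiply by the base once.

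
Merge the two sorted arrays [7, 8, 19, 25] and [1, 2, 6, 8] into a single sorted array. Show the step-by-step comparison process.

Merging process:

Compare 7 vs 1: take 1 from right. Merged: [1]
Compare 7 vs 2: take 2 from right. Merged: [1, 2]
Compare 7 vs 6: take 6 from right. Merged: [1, 2, 6]
Compare 7 vs 8: take 7 from left. Merged: [1, 2, 6, 7]
Compare 8 vs 8: take 8 from left. Merged: [1, 2, 6, 7, 8]
Compare 19 vs 8: take 8 from right. Merged: [1, 2, 6, 7, 8, 8]
Append remaining from left: [19, 25]. Merged: [1, 2, 6, 7, 8, 8, 19, 25]

Final merged array: [1, 2, 6, 7, 8, 8, 19, 25]
Total comparisons: 6

The merged array is [1, 2, 6, 7, 8, 8, 19, 25], requiring 6 comparisons. The merge step runs in O(n) time where n is the total number of elements.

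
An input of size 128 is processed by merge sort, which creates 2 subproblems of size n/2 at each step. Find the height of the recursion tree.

For divide and conquer with division factor 2:

Problem sizes at each level:
Level 0: 128
Level 1: 64
Level 2: 32
Level 3: 16
Level 4: 8
Level 5: 4
Level 6: 2
Level 7: 1

The root is level 0 and the size-1 base case is level 7 (the tree spans levels 0 through 7, i.e. 8 levels counting the root), so the depth is the number of divisions: log_2(128) = 7

The recursion tree depth is log_2(128) = 7. At each level, the problem size is divided by 2, so it takes 7 divisions to reduce to a base case of size 1. The algorithm makes 2 recursive calls at each level.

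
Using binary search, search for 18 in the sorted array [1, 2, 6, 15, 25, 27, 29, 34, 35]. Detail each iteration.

Binary search for 18 in [1, 2, 6, 15, 25, 27, 29, 34, 35]:

lo=0, hi=8, mid=4, arr[mid]=25 -> 25 > 18, search left half
lo=0, hi=3, mid=1, arr[mid]=2 -> 2 < 18, search right half
lo=2, hi=3, mid=2, arr[mid]=6 -> 6 < 18, search right half
lo=3, hi=3, mid=3, arr[mid]=15 -> 15 < 18, search right half
lo=4 > hi=3, target 18 not found

Binary search determines that 18 is not in the array after 4 comparisons. The search space was exhausted without finding the target.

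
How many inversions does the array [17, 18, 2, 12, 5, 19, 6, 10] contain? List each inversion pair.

Finding inversions in [17, 18, 2, 12, 5, 19, 6, 10]:

(0, 2): arr[0]=17 > arr[2]=2
(0, 3): arr[0]=17 > arr[3]=12
(0, 4): arr[0]=17 > arr[4]=5
(0, 6): arr[0]=17 > arr[6]=6
(0, 7): arr[0]=17 > arr[7]=10
(1, 2): arr[1]=18 > arr[2]=2
(1, 3): arr[1]=18 > arr[3]=12
(1, 4): arr[1]=18 > arr[4]=5
(1, 6): arr[1]=18 > arr[6]=6
(1, 7): arr[1]=18 > arr[7]=10
(3, 4): arr[3]=12 > arr[4]=5
(3, 6): arr[3]=12 > arr[6]=6
(3, 7): arr[3]=12 > arr[7]=10
(5, 6): arr[5]=19 > arr[6]=6
(5, 7): arr[5]=19 > arr[7]=10

Total inversions: 15

The array has 15 inversion(s): (0,2), (0,3), (0,4), (0,6), (0,7), (1,2), (1,3), (1,4), (1,6), (1,7), (3,4), (3,6), (3,7), (5,6), (5,7). Each pair (i,j) satisfies i < j and arr[i] > arr[j].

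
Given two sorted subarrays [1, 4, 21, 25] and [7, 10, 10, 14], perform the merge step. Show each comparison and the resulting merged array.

Merging process:

Compare 1 vs 7: take 1 from left. Merged: [1]
Compare 4 vs 7: take 4 from left. Merged: [1, 4]
Compare 21 vs 7: take 7 from right. Merged: [1, 4, 7]
Compare 21 vs 10: take 10 from right. Merged: [1, 4, 7, 10]
Compare 21 vs 10: take 10 from right. Merged: [1, 4, 7, 10, 10]
Compare 21 vs 14: take 14 from right. Merged: [1, 4, 7, 10, 10, 14]
Append remaining from left: [21, 25]. Merged: [1, 4, 7, 10, 10, 14, 21, 25]

Final merged array: [1, 4, 7, 10, 10, 14, 21, 25]
Total comparisons: 6

The merged array is [1, 4, 7, 10, 10, 14, 21, 25], requiring 6 comparisons. The merge step runs in O(n) time where n is the total number of elements.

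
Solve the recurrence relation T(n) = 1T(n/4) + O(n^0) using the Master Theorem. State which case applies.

Master Theorem for T(n) = 1T(n/4) + O(n^0):

a = 1, b = 4, c = 0
log_b(a) = log_4(1) = 0.0000

Case 2: c = 0 = log_4(1) = 0.0000
T(n) = O(n^0 log n) = O(log n)

For T(n) = 1T(n/4) + O(n^0): log_4(1) = 0.0000. This is Case 2 of the Master Theorem (c = log_b(a), equal work at all levels), giving O(log n).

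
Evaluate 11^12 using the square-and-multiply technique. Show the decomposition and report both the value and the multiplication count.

Computing 11^12 by squaring (build up from 11^1; each line after the first costs one multiplication):

11^1 = 11
11^2 = (11^1)^2 = 11^2 = 121
11^3 = 11 * 11^2 = 11 * 121 = 1331
11^6 = (11^3)^2 = 1331^2 = 1771561
11^12 = (11^6)^2 = 1771561^2 = 3138428376721

Result: 3138428376721
Multiplications needed: 4 (4 lines after 11^1)

11^12 = 3138428376721. Using exponentiation by squaring, this requires 4 multiplications. The key idea: if the exponent is even, square the half-power; if odd, multiply by the base once.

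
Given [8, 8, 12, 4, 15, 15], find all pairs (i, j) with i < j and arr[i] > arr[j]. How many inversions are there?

Finding inversions in [8, 8, 12, 4, 15, 15]:

(0, 3): arr[0]=8 > arr[3]=4
(1, 3): arr[1]=8 > arr[3]=4
(2, 3): arr[2]=12 > arr[3]=4

Total inversions: 3

The array has 3 inversion(s): (0,3), (1,3), (2,3). Each pair (i,j) satisfies i < j and arr[i] > arr[j].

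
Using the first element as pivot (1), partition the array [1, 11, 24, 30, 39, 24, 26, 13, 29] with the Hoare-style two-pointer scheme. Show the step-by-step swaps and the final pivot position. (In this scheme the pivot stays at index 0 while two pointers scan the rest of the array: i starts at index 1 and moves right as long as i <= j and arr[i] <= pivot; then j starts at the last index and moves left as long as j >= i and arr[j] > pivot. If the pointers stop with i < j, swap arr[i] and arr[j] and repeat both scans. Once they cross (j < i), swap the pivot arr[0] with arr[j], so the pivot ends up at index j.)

Hoare-style two-pointer partition with pivot = 1:

Initial array: [1, 11, 24, 30, 39, 24, 26, 13, 29]

Pointers start at i = 1, j = 8.
i ends at 1, j ends at 0: the pointers have crossed (j < i), so scanning stops.

j = 0, so swapping arr[0] with arr[j] leaves the pivot at position 0: [1, 11, 24, 30, 39, 24, 26, 13, 29]
Pivot position: 0

After partitioning with pivot 1, the array becomes [1, 11, 24, 30, 39, 24, 26, 13, 29]. The pivot is placed at index 0. All elements to the left of the pivot are <= 1, and all elements to the right are > 1.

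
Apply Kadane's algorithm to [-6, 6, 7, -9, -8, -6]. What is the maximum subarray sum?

Using Kadane's algorithm on [-6, 6, 7, -9, -8, -6]:

Scanning through the array:
Position 1 (value 6): max_ending_here = 6, max_so_far = 6
Position 2 (value 7): max_ending_here = 13, max_so_far = 13
Position 3 (value -9): max_ending_here = 4, max_so_far = 13
Position 4 (value -8): max_ending_here = -4, max_so_far = 13
Position 5 (value -6): max_ending_here = -6, max_so_far = 13

Maximum subarray: [6, 7]
Maximum sum: 13

The maximum subarray is [6, 7] with sum 13. This subarray runs from index 1 to index 2.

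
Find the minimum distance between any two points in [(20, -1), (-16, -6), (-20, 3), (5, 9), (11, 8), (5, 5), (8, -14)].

Computing all pairwise distances among 7 points:

d((20, -1), (-16, -6)) = 36.3456
d((20, -1), (-20, 3)) = 40.1995
d((20, -1), (5, 9)) = 18.0278
d((20, -1), (11, 8)) = 12.7279
d((20, -1), (5, 5)) = 16.1555
d((20, -1), (8, -14)) = 17.6918
d((-16, -6), (-20, 3)) = 9.8489
d((-16, -6), (5, 9)) = 25.807
d((-16, -6), (11, 8)) = 30.4138
d((-16, -6), (5, 5)) = 23.7065
d((-16, -6), (8, -14)) = 25.2982
d((-20, 3), (5, 9)) = 25.7099
d((-20, 3), (11, 8)) = 31.4006
d((-20, 3), (5, 5)) = 25.0799
d((-20, 3), (8, -14)) = 32.7567
d((5, 9), (11, 8)) = 6.0828
d((5, 9), (5, 5)) = 4.0 <-- minimum
d((5, 9), (8, -14)) = 23.1948
d((11, 8), (5, 5)) = 6.7082
d((11, 8), (8, -14)) = 22.2036
d((5, 5), (8, -14)) = 19.2354

Closest pair: (5, 9) and (5, 5) with distance 4.0

The closest pair is (5, 9) and (5, 5) with Euclidean distance 4.0. For 7 points, brute-force pairwise comparison is shown above. For large n, the divide-and-conquer algorithm (sort by x, recurse on halves, check the dividing strip) achieves O(n log n).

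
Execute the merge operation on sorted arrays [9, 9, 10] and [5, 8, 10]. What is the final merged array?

Merging process:

Compare 9 vs 5: take 5 from right. Merged: [5]
Compare 9 vs 8: take 8 from right. Merged: [5, 8]
Compare 9 vs 10: take 9 from left. Merged: [5, 8, 9]
Compare 9 vs 10: take 9 from left. Merged: [5, 8, 9, 9]
Compare 10 vs 10: take 10 from left. Merged: [5, 8, 9, 9, 10]
Append remaining from right: [10]. Merged: [5, 8, 9, 9, 10, 10]

Final merged array: [5, 8, 9, 9, 10, 10]
Total comparisons: 5

The merged array is [5, 8, 9, 9, 10, 10], requiring 5 comparisons. The merge step runs in O(n) time where n is the total number of elements.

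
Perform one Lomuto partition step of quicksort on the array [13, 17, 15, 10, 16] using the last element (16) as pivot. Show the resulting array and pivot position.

Lomuto partition with pivot = 16:

Initial array: [13, 17, 15, 10, 16]

arr[0]=13 <= 16: swap with position 0, array becomes [13, 17, 15, 10, 16]
arr[1]=17 > 16: no swap
arr[2]=15 <= 16: swap with position 1, array becomes [13, 15, 17, 10, 16]
arr[3]=10 <= 16: swap with position 2, array becomes [13, 15, 10, 17, 16]

Place pivot at position 3: [13, 15, 10, 16, 17]
Pivot position: 3

After partitioning with pivot 16, the array becomes [13, 15, 10, 16, 17]. The pivot is placed at index 3. All elements to the left of the pivot are <= 16, and all elements to the right are > 16.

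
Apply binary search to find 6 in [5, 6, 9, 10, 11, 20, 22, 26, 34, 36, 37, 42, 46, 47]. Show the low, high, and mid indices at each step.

Binary search for 6 in [5, 6, 9, 10, 11, 20, 22, 26, 34, 36, 37, 42, 46, 47]:

lo=0, hi=13, mid=6, arr[mid]=22 -> 22 > 6, search left half
lo=0, hi=5, mid=2, arr[mid]=9 -> 9 > 6, search left half
lo=0, hi=1, mid=0, arr[mid]=5 -> 5 < 6, search right half
lo=1, hi=1, mid=1, arr[mid]=6 -> Found target at index 1!

Binary search finds 6 at index 1 after 4 comparisons. The search repeatedly halves the search space by comparing with the middle element.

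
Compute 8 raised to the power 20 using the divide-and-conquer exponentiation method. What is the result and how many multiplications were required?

Computing 8^20 by squaring (build up from 8^1; each line after the first costs one multiplication):

8^1 = 8
8^2 = (8^1)^2 = 8^2 = 64
8^4 = (8^2)^2 = 64^2 = 4096
8^5 = 8 * 8^4 = 8 * 4096 = 32768
8^10 = (8^5)^2 = 32768^2 = 1073741824
8^20 = (8^10)^2 = 1073741824^2 = 1152921504606846976

Result: 1152921504606846976
Multiplications needed: 5 (5 lines after 8^1)

8^20 = 1152921504606846976. Using exponentiation by squaring, this requires 5 multiplications. The key idea: if the exponent is even, square the half-power; if odd, multiply by the base once.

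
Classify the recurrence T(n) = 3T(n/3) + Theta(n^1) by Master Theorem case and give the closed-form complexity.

Master Theorem for T(n) = 3T(n/3) + O(n^1):

a = 3, b = 3, c = 1
log_b(a) = log_3(3) = 1.0000

Case 2: c = 1 = log_3(3) = 1.0000
T(n) = O(n^1 log n) = O(n log n)

For T(n) = 3T(n/3) + O(n^1): log_3(3) = 1.0000. This is Case 2 of the Master Theorem (c = log_b(a), equal work at all levels), giving O(n log n).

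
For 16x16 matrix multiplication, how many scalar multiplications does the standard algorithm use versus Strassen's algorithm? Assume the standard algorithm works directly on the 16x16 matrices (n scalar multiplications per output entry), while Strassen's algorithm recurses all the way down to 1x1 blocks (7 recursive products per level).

Matrix multiplication for 16x16 matrices:

Standard algorithm: 16^3 = 4096 multiplications
Strassen's algorithm: 7^(log2(16)) = 7^4 = 2401 multiplications
Savings: 4096 - 2401 = 1695 multiplications

Standard: 4096 multiplications (16^3). Strassen: 2401 multiplications (7^4). Strassen reduces 8 recursive multiplications to 7 at each level.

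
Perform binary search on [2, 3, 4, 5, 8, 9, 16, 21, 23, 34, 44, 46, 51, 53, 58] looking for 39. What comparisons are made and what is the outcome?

Binary search for 39 in [2, 3, 4, 5, 8, 9, 16, 21, 23, 34, 44, 46, 51, 53, 58]:

lo=0, hi=14, mid=7, arr[mid]=21 -> 21 < 39, search right half
lo=8, hi=14, mid=11, arr[mid]=46 -> 46 > 39, search left half
lo=8, hi=10, mid=9, arr[mid]=34 -> 34 < 39, search right half
lo=10, hi=10, mid=10, arr[mid]=44 -> 44 > 39, search left half
lo=10 > hi=9, target 39 not found

Binary search determines that 39 is not in the array after 4 comparisons. The search space was exhausted without finding the target.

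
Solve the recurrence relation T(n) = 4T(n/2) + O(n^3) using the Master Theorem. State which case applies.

Master Theorem for T(n) = 4T(n/2) + O(n^3):

a = 4, b = 2, c = 3
log_b(a) = log_2(4) = 2.0000

Case 3: c = 3 > log_2(4) = 2.0000
T(n) = O(n^3) = O(n^3)

For T(n) = 4T(n/2) + O(n^3): log_2(4) = 2.0000. This is Case 3 of the Master Theorem (c > log_b(a), work dominated by root), giving O(n^3).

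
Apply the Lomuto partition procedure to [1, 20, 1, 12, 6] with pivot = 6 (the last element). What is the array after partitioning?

Lomuto partition with pivot = 6:

Initial array: [1, 20, 1, 12, 6]

arr[0]=1 <= 6: swap with position 0, array becomes [1, 20, 1, 12, 6]
arr[1]=20 > 6: no swap
arr[2]=1 <= 6: swap with position 1, array becomes [1, 1, 20, 12, 6]
arr[3]=12 > 6: no swap

Place pivot at position 2: [1, 1, 6, 12, 20]
Pivot position: 2

After partitioning with pivot 6, the array becomes [1, 1, 6, 12, 20]. The pivot is placed at index 2. All elements to the left of the pivot are <= 6, and all elements to the right are > 6.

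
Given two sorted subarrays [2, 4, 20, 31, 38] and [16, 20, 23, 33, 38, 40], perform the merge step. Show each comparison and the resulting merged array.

Merging process:

Compare 2 vs 16: take 2 from left. Merged: [2]
Compare 4 vs 16: take 4 from left. Merged: [2, 4]
Compare 20 vs 16: take 16 from right. Merged: [2, 4, 16]
Compare 20 vs 20: take 20 from left. Merged: [2, 4, 16, 20]
Compare 31 vs 20: take 20 from right. Merged: [2, 4, 16, 20, 20]
Compare 31 vs 23: take 23 from right. Merged: [2, 4, 16, 20, 20, 23]
Compare 31 vs 33: take 31 from left. Merged: [2, 4, 16, 20, 20, 23, 31]
Compare 38 vs 33: take 33 from right. Merged: [2, 4, 16, 20, 20, 23, 31, 33]
Compare 38 vs 38: take 38 from left. Merged: [2, 4, 16, 20, 20, 23, 31, 33, 38]
Append remaining from right: [38, 40]. Merged: [2, 4, 16, 20, 20, 23, 31, 33, 38, 38, 40]

Final merged array: [2, 4, 16, 20, 20, 23, 31, 33, 38, 38, 40]
Total comparisons: 9

The merged array is [2, 4, 16, 20, 20, 23, 31, 33, 38, 38, 40], requiring 9 comparisons. The merge step runs in O(n) time where n is the total number of elements.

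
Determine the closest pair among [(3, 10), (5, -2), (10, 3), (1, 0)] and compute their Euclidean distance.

Computing all pairwise distances among 4 points:

d((3, 10), (5, -2)) = 12.1655
d((3, 10), (10, 3)) = 9.8995
d((3, 10), (1, 0)) = 10.198
d((5, -2), (10, 3)) = 7.0711
d((5, -2), (1, 0)) = 4.4721 <-- minimum
d((10, 3), (1, 0)) = 9.4868

Closest pair: (5, -2) and (1, 0) with distance 4.4721

The closest pair is (5, -2) and (1, 0) with Euclidean distance 4.4721. For 4 points, brute-force pairwise comparison is shown above. For large n, the divide-and-conquer algorithm (sort by x, recurse on halves, check the dividing strip) achieves O(n log n).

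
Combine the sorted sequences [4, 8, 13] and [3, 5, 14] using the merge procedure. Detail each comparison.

Merging process:

Compare 4 vs 3: take 3 from right. Merged: [3]
Compare 4 vs 5: take 4 from left. Merged: [3, 4]
Compare 8 vs 5: take 5 from right. Merged: [3, 4, 5]
Compare 8 vs 14: take 8 from left. Merged: [3, 4, 5, 8]
Compare 13 vs 14: take 13 from left. Merged: [3, 4, 5, 8, 13]
Append remaining from right: [14]. Merged: [3, 4, 5, 8, 13, 14]

Final merged array: [3, 4, 5, 8, 13, 14]
Total comparisons: 5

The merged array is [3, 4, 5, 8, 13, 14], requiring 5 comparisons. The merge step runs in O(n) time where n is the total number of elements.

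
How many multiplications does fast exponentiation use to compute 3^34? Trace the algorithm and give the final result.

Computing 3^34 by squaring (build up from 3^1; each line after the first costs one multiplication):

3^1 = 3
3^2 = (3^1)^2 = 3^2 = 9
3^4 = (3^2)^2 = 9^2 = 81
3^8 = (3^4)^2 = 81^2 = 6561
3^16 = (3^8)^2 = 6561^2 = 43046721
3^17 = 3 * 3^16 = 3 * 43046721 = 129140163
3^34 = (3^17)^2 = 129140163^2 = 16677181699666569

Result: 16677181699666569
Multiplications needed: 6 (6 lines after 3^1)

3^34 = 16677181699666569. Using exponentiation by squaring, this requires 6 multiplications. The key idea: if the exponent is even, square the half-power; if odd, multiply by the base once.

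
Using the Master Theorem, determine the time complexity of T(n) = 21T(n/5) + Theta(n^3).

Master Theorem for T(n) = 21T(n/5) + O(n^3):

a = 21, b = 5, c = 3
log_b(a) = log_5(21) = 1.8917

Case 3: c = 3 > log_5(21) = 1.8917
T(n) = O(n^3) = O(n^3)

For T(n) = 21T(n/5) + O(n^3): log_5(21) = 1.8917. This is Case 3 of the Master Theorem (c > log_b(a), work dominated by root), giving O(n^3).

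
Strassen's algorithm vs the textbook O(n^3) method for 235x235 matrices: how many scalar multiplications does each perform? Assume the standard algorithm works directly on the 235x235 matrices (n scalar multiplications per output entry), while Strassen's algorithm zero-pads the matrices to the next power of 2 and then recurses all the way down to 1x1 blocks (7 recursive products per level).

Matrix multiplication for 235x235 matrices:

Strassen's algorithm requires power-of-2 dimensions. Pad 235x235 to 256x256 (next power of 2).

Standard algorithm: 235^3 = 12977875 multiplications
Strassen's algorithm: 7^(log2(256)) = 7^8 = 5764801 multiplications
Savings: 12977875 - 5764801 = 7213074 multiplications

Standard: 12977875 multiplications (235^3). Strassen: 5764801 multiplications (7^8, after padding to 256x256). Strassen reduces 8 recursive multiplications to 7 at each level.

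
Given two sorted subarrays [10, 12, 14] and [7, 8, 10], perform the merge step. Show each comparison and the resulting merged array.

Merging process:

Compare 10 vs 7: take 7 from right. Merged: [7]
Compare 10 vs 8: take 8 from right. Merged: [7, 8]
Compare 10 vs 10: take 10 from left. Merged: [7, 8, 10]
Compare 12 vs 10: take 10 from right. Merged: [7, 8, 10, 10]
Append remaining from left: [12, 14]. Merged: [7, 8, 10, 10, 12, 14]

Final merged array: [7, 8, 10, 10, 12, 14]
Total comparisons: 4

The merged array is [7, 8, 10, 10, 12, 14], requiring 4 comparisons. The merge step runs in O(n) time where n is the total number of elements.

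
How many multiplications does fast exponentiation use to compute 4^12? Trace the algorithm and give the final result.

Computing 4^12 by squaring (build up from 4^1; each line after the first costs one multiplication):

4^1 = 4
4^2 = (4^1)^2 = 4^2 = 16
4^3 = 4 * 4^2 = 4 * 16 = 64
4^6 = (4^3)^2 = 64^2 = 4096
4^12 = (4^6)^2 = 4096^2 = 16777216

Result: 16777216
Multiplications needed: 4 (4 lines after 4^1)

4^12 = 16777216. Using exponentiation by squaring, this requires 4 multiplications. The key idea: if the exponent is even, square the half-power; if odd, multiply by the base once.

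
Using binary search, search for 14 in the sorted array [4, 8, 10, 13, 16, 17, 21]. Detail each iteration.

Binary search for 14 in [4, 8, 10, 13, 16, 17, 21]:

lo=0, hi=6, mid=3, arr[mid]=13 -> 13 < 14, search right half
lo=4, hi=6, mid=5, arr[mid]=17 -> 17 > 14, search left half
lo=4, hi=4, mid=4, arr[mid]=16 -> 16 > 14, search left half
lo=4 > hi=3, target 14 not found

Binary search determines that 14 is not in the array after 3 comparisons. The search space was exhausted without finding the target.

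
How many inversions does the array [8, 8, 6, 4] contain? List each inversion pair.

Finding inversions in [8, 8, 6, 4]:

(0, 2): arr[0]=8 > arr[2]=6
(0, 3): arr[0]=8 > arr[3]=4
(1, 2): arr[1]=8 > arr[2]=6
(1, 3): arr[1]=8 > arr[3]=4
(2, 3): arr[2]=6 > arr[3]=4

Total inversions: 5

The array has 5 inversion(s): (0,2), (0,3), (1,2), (1,3), (2,3). Each pair (i,j) satisfies i < j and arr[i] > arr[j].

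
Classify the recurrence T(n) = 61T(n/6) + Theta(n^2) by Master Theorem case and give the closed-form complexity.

Master Theorem for T(n) = 61T(n/6) + O(n^2):

a = 61, b = 6, c = 2
log_b(a) = log_6(61) = 2.2943

Case 1: c = 2 < log_6(61) = 2.2943
T(n) = O(n^(log_6 61))

For T(n) = 61T(n/6) + O(n^2): log_6(61) = 2.2943. This is Case 1 of the Master Theorem (c < log_b(a), work dominated by leaves), giving O(n^(log_6 61)).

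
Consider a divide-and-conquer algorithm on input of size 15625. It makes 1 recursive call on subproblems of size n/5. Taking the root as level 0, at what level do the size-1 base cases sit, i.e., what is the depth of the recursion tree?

For divide and conquer with division factor 5:

Problem sizes at each level:
Level 0: 15625
Level 1: 3125
Level 2: 625
Level 3: 125
Level 4: 25
Level 5: 5
Level 6: 1

The root is level 0 and the size-1 base case is level 6 (the tree spans levels 0 through 6, i.e. 7 levels counting the root), so the depth is the number of divisions: log_5(15625) = 6

The recursion tree depth is log_5(15625) = 6. At each level, the problem size is divided by 5, so it takes 6 divisions to reduce to a base case of size 1. The algorithm makes 1 recursive call at each level.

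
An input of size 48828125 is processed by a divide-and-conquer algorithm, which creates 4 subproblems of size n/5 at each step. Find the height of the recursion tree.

For divide and conquer with division factor 5:

Problem sizes at each level:
Level 0: 48828125
Level 1: 9765625
Level 2: 1953125
Level 3: 390625
Level 4: 78125
Level 5: 15625
Level 6: 3125
Level 7: 625
Level 8: 125
Level 9: 25
Level 10: 5
Level 11: 1

The root is level 0 and the size-1 base case is level 11 (the tree spans levels 0 through 11, i.e. 12 levels counting the root), so the depth is the number of divisions: log_5(48828125) = 11

The recursion tree depth is log_5(48828125) = 11. At each level, the problem size is divided by 5, so it takes 11 divisions to reduce to a base case of size 1. The algorithm makes 4 recursive calls at each level.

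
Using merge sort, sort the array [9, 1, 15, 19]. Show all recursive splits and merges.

Merge sort trace:

Split: [9, 1, 15, 19] -> [9, 1] and [15, 19]
  Split: [9, 1] -> [9] and [1]
  Merge: [9] + [1] -> [1, 9]
  Split: [15, 19] -> [15] and [19]
  Merge: [15] + [19] -> [15, 19]
Merge: [1, 9] + [15, 19] -> [1, 9, 15, 19]

Final sorted array: [1, 9, 15, 19]

The merge sort proceeds by recursively splitting the array and merging sorted halves.
After all merges, the sorted array is [1, 9, 15, 19].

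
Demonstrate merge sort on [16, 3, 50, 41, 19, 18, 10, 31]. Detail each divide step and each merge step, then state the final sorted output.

Merge sort trace:

Split: [16, 3, 50, 41, 19, 18, 10, 31] -> [16, 3, 50, 41] and [19, 18, 10, 31]
  Split: [16, 3, 50, 41] -> [16, 3] and [50, 41]
    Split: [16, 3] -> [16] and [3]
    Merge: [16] + [3] -> [3, 16]
    Split: [50, 41] -> [50] and [41]
    Merge: [50] + [41] -> [41, 50]
  Merge: [3, 16] + [41, 50] -> [3, 16, 41, 50]
  Split: [19, 18, 10, 31] -> [19, 18] and [10, 31]
    Split: [19, 18] -> [19] and [18]
    Merge: [19] + [18] -> [18, 19]
    Split: [10, 31] -> [10] and [31]
    Merge: [10] + [31] -> [10, 31]
  Merge: [18, 19] + [10, 31] -> [10, 18, 19, 31]
Merge: [3, 16, 41, 50] + [10, 18, 19, 31] -> [3, 10, 16, 18, 19, 31, 41, 50]

Final sorted array: [3, 10, 16, 18, 19, 31, 41, 50]

The merge sort proceeds by recursively splitting the array and merging sorted halves.
After all merges, the sorted array is [3, 10, 16, 18, 19, 31, 41, 50].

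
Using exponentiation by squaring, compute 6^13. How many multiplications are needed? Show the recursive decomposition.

Computing 6^13 by squaring (build up from 6^1; each line after the first costs one multiplication):

6^1 = 6
6^2 = (6^1)^2 = 6^2 = 36
6^3 = 6 * 6^2 = 6 * 36 = 216
6^6 = (6^3)^2 = 216^2 = 46656
6^12 = (6^6)^2 = 46656^2 = 2176782336
6^13 = 6 * 6^12 = 6 * 2176782336 = 13060694016

Result: 13060694016
Multiplications needed: 5 (5 lines after 6^1)

6^13 = 13060694016. Using exponentiation by squaring, this requires 5 multiplications. The key idea: if the exponent is even, square the half-power; if odd, multiply by the base once.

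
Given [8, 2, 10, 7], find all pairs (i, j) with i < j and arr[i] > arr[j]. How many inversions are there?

Finding inversions in [8, 2, 10, 7]:

(0, 1): arr[0]=8 > arr[1]=2
(0, 3): arr[0]=8 > arr[3]=7
(2, 3): arr[2]=10 > arr[3]=7

Total inversions: 3

The array has 3 inversion(s): (0,1), (0,3), (2,3). Each pair (i,j) satisfies i < j and arr[i] > arr[j].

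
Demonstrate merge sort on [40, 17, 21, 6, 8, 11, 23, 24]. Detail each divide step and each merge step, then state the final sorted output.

Merge sort trace:

Split: [40, 17, 21, 6, 8, 11, 23, 24] -> [40, 17, 21, 6] and [8, 11, 23, 24]
  Split: [40, 17, 21, 6] -> [40, 17] and [21, 6]
    Split: [40, 17] -> [40] and [17]
    Merge: [40] + [17] -> [17, 40]
    Split: [21, 6] -> [21] and [6]
    Merge: [21] + [6] -> [6, 21]
  Merge: [17, 40] + [6, 21] -> [6, 17, 21, 40]
  Split: [8, 11, 23, 24] -> [8, 11] and [23, 24]
    Split: [8, 11] -> [8] and [11]
    Merge: [8] + [11] -> [8, 11]
    Split: [23, 24] -> [23] and [24]
    Merge: [23] + [24] -> [23, 24]
  Merge: [8, 11] + [23, 24] -> [8, 11, 23, 24]
Merge: [6, 17, 21, 40] + [8, 11, 23, 24] -> [6, 8, 11, 17, 21, 23, 24, 40]

Final sorted array: [6, 8, 11, 17, 21, 23, 24, 40]

The merge sort proceeds by recursively splitting the array and merging sorted halves.
After all merges, the sorted array is [6, 8, 11, 17, 21, 23, 24, 40].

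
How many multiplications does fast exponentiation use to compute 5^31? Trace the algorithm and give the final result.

Computing 5^31 by squaring (build up from 5^1; each line after the first costs one multiplication):

5^1 = 5
5^2 = (5^1)^2 = 5^2 = 25
5^3 = 5 * 5^2 = 5 * 25 = 125
5^6 = (5^3)^2 = 125^2 = 15625
5^7 = 5 * 5^6 = 5 * 15625 = 78125
5^14 = (5^7)^2 = 78125^2 = 6103515625
5^15 = 5 * 5^14 = 5 * 6103515625 = 30517578125
5^30 = (5^15)^2 = 30517578125^2 = 931322574615478515625
5^31 = 5 * 5^30 = 5 * 931322574615478515625 = 4656612873077392578125

Result: 4656612873077392578125
Multiplications needed: 8 (8 lines after 5^1)

5^31 = 4656612873077392578125. Using exponentiation by squaring, this requires 8 multiplications. The key idea: if the exponent is even, square the half-power; if odd, multiply by the base once.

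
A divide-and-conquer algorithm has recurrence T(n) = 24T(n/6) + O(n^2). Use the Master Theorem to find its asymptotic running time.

Master Theorem for T(n) = 24T(n/6) + O(n^2):

a = 24, b = 6, c = 2
log_b(a) = log_6(24) = 1.7737

Case 3: c = 2 > log_6(24) = 1.7737
T(n) = O(n^2) = O(n^2)

For T(n) = 24T(n/6) + O(n^2): log_6(24) = 1.7737. This is Case 3 of the Master Theorem (c > log_b(a), work dominated by root), giving O(n^2).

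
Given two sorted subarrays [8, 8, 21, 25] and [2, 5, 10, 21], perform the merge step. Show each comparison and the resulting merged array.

Merging process:

Compare 8 vs 2: take 2 from right. Merged: [2]
Compare 8 vs 5: take 5 from right. Merged: [2, 5]
Compare 8 vs 10: take 8 from left. Merged: [2, 5, 8]
Compare 8 vs 10: take 8 from left. Merged: [2, 5, 8, 8]
Compare 21 vs 10: take 10 from right. Merged: [2, 5, 8, 8, 10]
Compare 21 vs 21: take 21 from left. Merged: [2, 5, 8, 8, 10, 21]
Compare 25 vs 21: take 21 from right. Merged: [2, 5, 8, 8, 10, 21, 21]
Append remaining from left: [25]. Merged: [2, 5, 8, 8, 10, 21, 21, 25]

Final merged array: [2, 5, 8, 8, 10, 21, 21, 25]
Total comparisons: 7

The merged array is [2, 5, 8, 8, 10, 21, 21, 25], requiring 7 comparisons. The merge step runs in O(n) time where n is the total number of elements.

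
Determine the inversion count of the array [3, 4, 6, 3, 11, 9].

Finding inversions in [3, 4, 6, 3, 11, 9]:

(1, 3): arr[1]=4 > arr[3]=3
(2, 3): arr[2]=6 > arr[3]=3
(4, 5): arr[4]=11 > arr[5]=9

Total inversions: 3

The array has 3 inversion(s): (1,3), (2,3), (4,5). Each pair (i,j) satisfies i < j and arr[i] > arr[j].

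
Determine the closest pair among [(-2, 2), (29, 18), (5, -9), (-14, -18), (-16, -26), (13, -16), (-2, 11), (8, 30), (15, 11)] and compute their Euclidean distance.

Computing all pairwise distances among 9 points:

d((-2, 2), (29, 18)) = 34.8855
d((-2, 2), (5, -9)) = 13.0384
d((-2, 2), (-14, -18)) = 23.3238
d((-2, 2), (-16, -26)) = 31.305
d((-2, 2), (13, -16)) = 23.4307
d((-2, 2), (-2, 11)) = 9.0
d((-2, 2), (8, 30)) = 29.7321
d((-2, 2), (15, 11)) = 19.2354
d((29, 18), (5, -9)) = 36.1248
d((29, 18), (-14, -18)) = 56.0803
d((29, 18), (-16, -26)) = 62.9365
d((29, 18), (13, -16)) = 37.5766
d((29, 18), (-2, 11)) = 31.7805
d((29, 18), (8, 30)) = 24.1868
d((29, 18), (15, 11)) = 15.6525
d((5, -9), (-14, -18)) = 21.0238
d((5, -9), (-16, -26)) = 27.0185
d((5, -9), (13, -16)) = 10.6301
d((5, -9), (-2, 11)) = 21.1896
d((5, -9), (8, 30)) = 39.1152
d((5, -9), (15, 11)) = 22.3607
d((-14, -18), (-16, -26)) = 8.2462 <-- minimum
d((-14, -18), (13, -16)) = 27.074
d((-14, -18), (-2, 11)) = 31.3847
d((-14, -18), (8, 30)) = 52.8015
d((-14, -18), (15, 11)) = 41.0122
d((-16, -26), (13, -16)) = 30.6757
d((-16, -26), (-2, 11)) = 39.5601
d((-16, -26), (8, 30)) = 60.9262
d((-16, -26), (15, 11)) = 48.2701
d((13, -16), (-2, 11)) = 30.8869
d((13, -16), (8, 30)) = 46.2709
d((13, -16), (15, 11)) = 27.074
d((-2, 11), (8, 30)) = 21.4709
d((-2, 11), (15, 11)) = 17.0
d((8, 30), (15, 11)) = 20.2485

Closest pair: (-14, -18) and (-16, -26) with distance 8.2462

The closest pair is (-14, -18) and (-16, -26) with Euclidean distance 8.2462. For 9 points, brute-force pairwise comparison is shown above. For large n, the divide-and-conquer algorithm (sort by x, recurse on halves, check the dividing strip) achieves O(n log n).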